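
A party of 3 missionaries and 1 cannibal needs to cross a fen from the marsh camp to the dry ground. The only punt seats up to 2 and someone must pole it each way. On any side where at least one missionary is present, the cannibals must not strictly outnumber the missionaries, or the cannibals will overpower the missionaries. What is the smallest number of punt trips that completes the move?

Counting alone: each trip to the dry ground takes at most 2 across and each return brings at least 1 back, so after t trips out (and t−1 returns) at most 2t − (t−1) of the 4 are across; that first reaches 4 at t = 3, so at least 5 crossings are needed.
The plan below uses exactly 5 crossings, so it is optimal:
1. 1 missionary and 1 cannibal → the dry ground.  (the marsh camp: 2M 0C; the dry ground: 1M 1C)
2. 1 cannibal ← the marsh camp.  (the marsh camp: 2M 1C; the dry ground: 1M 0C)
3. 1 missionary and 1 cannibal → the dry ground.  (the marsh camp: 1M 0C; the dry ground: 2M 1C)
4. 1 cannibal ← the marsh camp.  (the marsh camp: 1M 1C; the dry ground: 2M 0C)
5. 1 missionary and 1 cannibal → the dry ground.  (the marsh camp: 0M 0C; the dry ground: 3M 1C)

5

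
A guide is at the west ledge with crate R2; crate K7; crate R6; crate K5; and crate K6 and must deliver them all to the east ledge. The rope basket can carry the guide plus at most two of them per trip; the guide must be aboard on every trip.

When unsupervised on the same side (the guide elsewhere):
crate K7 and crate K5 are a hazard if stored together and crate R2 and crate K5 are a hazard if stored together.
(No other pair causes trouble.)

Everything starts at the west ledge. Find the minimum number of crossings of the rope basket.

5

Counting alone: the guide can take at most 2 across per trip to the east ledge, so moving all 5 needs at least 3 loaded trips out, with a return between consecutive ones — at least 5 crossings.
The plan below uses exactly 5 crossings, so it is optimal:
1. Guide goes to the east ledge with crate K5.
2. Guide goes back to the west ledge alone.
3. Guide goes to the east ledge with crate K6 and crate R6.
4. Guide goes back to the west ledge alone.
5. Guide goes to the east ledge with crate K7 and crate R2.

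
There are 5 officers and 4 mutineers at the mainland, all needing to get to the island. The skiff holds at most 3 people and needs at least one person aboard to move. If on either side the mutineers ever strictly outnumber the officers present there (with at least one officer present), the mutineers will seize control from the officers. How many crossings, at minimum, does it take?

7

Counting alone: each trip to the island takes at most 3 across and each return brings at least 1 back, so after t trips out (and t−1 returns) at most 3t − (t−1) of the 9 are across; that first reaches 9 at t = 4, so at least 7 crossings are needed.
The plan below uses exactly 7 crossings, so it is optimal:
1. 3 mutineers → the island.  (the mainland: 5O 1M; the island: 0O 3M)
2. 1 mutineer ← the mainland.  (the mainland: 5O 2M; the island: 0O 2M)
3. 3 officers → the island.  (the mainland: 2O 2M; the island: 3O 2M)
4. 1 officer ← the mainland.  (the mainland: 3O 2M; the island: 2O 2M)
5. 2 officers and 1 mutineer → the island.  (the mainland: 1O 1M; the island: 4O 3M)
6. 1 officer ← the mainland.  (the mainland: 2O 1M; the island: 3O 3M)
7. 2 officers and 1 mutineer → the island.  (the mainland: 0O 0M; the island: 5O 4M)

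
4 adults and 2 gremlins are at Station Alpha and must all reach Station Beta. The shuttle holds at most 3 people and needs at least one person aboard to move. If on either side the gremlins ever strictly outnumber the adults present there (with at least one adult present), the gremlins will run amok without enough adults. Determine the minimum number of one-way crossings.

Counting alone: each trip to Station Beta takes at most 3 across and each return brings at least 1 back, so after t trips out (and t−1 returns) at most 3t − (t−1) of the 6 are across; that first reaches 6 at t = 3, so at least 5 crossings are needed.
The plan below uses exactly 5 crossings, so it is optimal:
1. 2 gremlins → Station Beta.  (Station Alpha: 4A 0G; Station Beta: 0A 2G)
2. 1 gremlin ← Station Alpha.  (Station Alpha: 4A 1G; Station Beta: 0A 1G)
3. 2 adults and 1 gremlin → Station Beta.  (Station Alpha: 2A 0G; Station Beta: 2A 2G)
4. 1 gremlin ← Station Alpha.  (Station Alpha: 2A 1G; Station Beta: 2A 1G)
5. 2 adults and 1 gremlin → Station Beta.  (Station Alpha: 0A 0G; Station Beta: 4A 2G)

5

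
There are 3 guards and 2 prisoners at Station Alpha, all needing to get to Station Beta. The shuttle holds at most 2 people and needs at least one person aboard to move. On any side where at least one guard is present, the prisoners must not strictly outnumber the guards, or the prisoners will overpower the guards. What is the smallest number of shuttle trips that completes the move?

Counting alone: each trip to Station Beta takes at most 2 across and each return brings at least 1 back, so after t trips out (and t−1 returns) at most 2t − (t−1) of the 5 are across; that first reaches 5 at t = 4, so at least 7 crossings are needed.
The plan below uses exactly 7 crossings, so it is optimal:
1. 2 prisoners → Station Beta.  (Station Alpha: 3G 0P; Station Beta: 0G 2P)
2. 1 prisoner ← Station Alpha.  (Station Alpha: 3G 1P; Station Beta: 0G 1P)
3. 2 guards → Station Beta.  (Station Alpha: 1G 1P; Station Beta: 2G 1P)
4. 1 guard ← Station Alpha.  (Station Alpha: 2G 1P; Station Beta: 1G 1P)
5. 1 guard and 1 prisoner → Station Beta.  (Station Alpha: 1G 0P; Station Beta: 2G 2P)
6. 1 prisoner ← Station Alpha.  (Station Alpha: 1G 1P; Station Beta: 2G 1P)
7. 1 guard and 1 prisoner → Station Beta.  (Station Alpha: 0G 0P; Station Beta: 3G 2P)

7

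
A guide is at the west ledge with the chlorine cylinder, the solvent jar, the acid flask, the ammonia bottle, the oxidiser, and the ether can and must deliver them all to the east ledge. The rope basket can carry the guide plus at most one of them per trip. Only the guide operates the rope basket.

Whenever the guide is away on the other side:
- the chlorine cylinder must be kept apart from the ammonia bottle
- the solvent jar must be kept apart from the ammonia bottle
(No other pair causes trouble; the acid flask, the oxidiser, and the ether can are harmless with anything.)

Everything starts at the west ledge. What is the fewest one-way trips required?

Counting alone: the guide can take at most 1 across per trip to the east ledge, so moving all 6 needs at least 6 loaded trips out, with a return between consecutive ones — at least 11 crossings.
The safety rule pushes this higher. Following every safe sequence of crossings, the most of the 6 that can be at the east ledge as the rope basket arrives there on crossing 11 is 5 — never all 6.
So no plan with fewer than 13 crossings exists, and this one achieves 13:
1. Guide goes to the east ledge with the ammonia bottle.
2. Guide goes back to the west ledge alone.
3. Guide goes to the east ledge with the chlorine cylinder.
4. Guide goes back to the west ledge with the ammonia bottle.
5. Guide goes to the east ledge with the solvent jar.
6. Guide goes back to the west ledge alone.
7. Guide goes to the east ledge with the acid flask.
8. Guide goes back to the west ledge alone.
9. Guide goes to the east ledge with the oxidiser.
10. Guide goes back to the west ledge alone.
11. Guide goes to the east ledge with the ether can.
12. Guide goes back to the west ledge alone.
13. Guide goes to the east ledge with the ammonia bottle.

13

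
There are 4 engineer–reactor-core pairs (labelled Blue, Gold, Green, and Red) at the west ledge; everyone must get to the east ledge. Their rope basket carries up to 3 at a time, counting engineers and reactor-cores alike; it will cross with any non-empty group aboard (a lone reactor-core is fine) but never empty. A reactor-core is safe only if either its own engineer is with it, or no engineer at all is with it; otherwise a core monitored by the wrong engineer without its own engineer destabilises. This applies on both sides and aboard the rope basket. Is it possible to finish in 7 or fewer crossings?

No

Counting alone: each trip to the east ledge takes at most 3 across and each return brings at least 1 back, so after t trips out (and t−1 returns) at most 3t − (t−1) of the 8 are across; that first reaches 8 at t = 4, so at least 7 crossings are needed.
The safety rule pushes this higher. Following every safe sequence of crossings, the most of the 8 that can be at the east ledge as the rope basket arrives there on crossing 7 is 7 — never all 8.
So the move cannot be finished within 7 crossings. (The shortest complete plan takes 9:)
1. engineer Blue and reactor-core Blue cross → the east ledge.
2. engineer Blue crosses ← the west ledge.
3. engineer Blue, engineer Gold, and reactor-core Gold cross → the east ledge.
4. engineer Blue and reactor-core Blue cross ← the west ledge.
5. engineer Blue, engineer Green, and engineer Red cross → the east ledge.
6. reactor-core Gold crosses ← the west ledge.
7. reactor-core Blue and reactor-core Gold cross → the east ledge.
8. reactor-core Blue crosses ← the west ledge.
9. reactor-core Blue, reactor-core Green, and reactor-core Red cross → the east ledge.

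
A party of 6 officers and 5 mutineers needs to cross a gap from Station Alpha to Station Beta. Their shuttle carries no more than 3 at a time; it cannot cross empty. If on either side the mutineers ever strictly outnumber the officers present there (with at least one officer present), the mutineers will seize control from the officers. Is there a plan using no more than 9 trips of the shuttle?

Yes

Yes — this plan uses 9 crossings (≤ 9):
1. 3 mutineers → Station Beta.  (Station Alpha: 6O 2M; Station Beta: 0O 3M)
2. 1 mutineer ← Station Alpha.  (Station Alpha: 6O 3M; Station Beta: 0O 2M)
3. 3 officers → Station Beta.  (Station Alpha: 3O 3M; Station Beta: 3O 2M)
4. 1 officer ← Station Alpha.  (Station Alpha: 4O 3M; Station Beta: 2O 2M)
5. 2 officers and 1 mutineer → Station Beta.  (Station Alpha: 2O 2M; Station Beta: 4O 3M)
6. 1 officer ← Station Alpha.  (Station Alpha: 3O 2M; Station Beta: 3O 3M)
7. 2 officers and 1 mutineer → Station Beta.  (Station Alpha: 1O 1M; Station Beta: 5O 4M)
8. 1 officer ← Station Alpha.  (Station Alpha: 2O 1M; Station Beta: 4O 4M)
9. 2 officers and 1 mutineer → Station Beta.  (Station Alpha: 0O 0M; Station Beta: 6O 5M)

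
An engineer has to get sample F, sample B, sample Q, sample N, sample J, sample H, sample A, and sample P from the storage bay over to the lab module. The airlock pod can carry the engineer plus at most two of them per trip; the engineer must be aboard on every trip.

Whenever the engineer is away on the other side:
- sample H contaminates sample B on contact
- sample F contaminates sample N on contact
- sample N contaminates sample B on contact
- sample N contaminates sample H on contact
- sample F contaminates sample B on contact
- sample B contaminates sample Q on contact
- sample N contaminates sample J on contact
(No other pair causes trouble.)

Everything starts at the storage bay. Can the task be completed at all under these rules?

Yes

1. Engineer goes to the lab module with sample B and sample N.
2. Engineer goes back to the storage bay with sample B.
3. Engineer goes to the lab module with sample B and sample Q.
4. Engineer goes back to the storage bay with sample B.
5. Engineer goes to the lab module with sample F and sample H.
6. Engineer goes back to the storage bay with sample N.
7. Engineer goes to the lab module with sample B and sample J.
8. Engineer goes back to the storage bay with sample B.
9. Engineer goes to the lab module with sample A and sample B.
10. Engineer goes back to the storage bay with sample B.
11. Engineer goes to the lab module with sample B and sample P.
12. Engineer goes back to the storage bay with sample B.
13. Engineer goes to the lab module with sample B and sample N.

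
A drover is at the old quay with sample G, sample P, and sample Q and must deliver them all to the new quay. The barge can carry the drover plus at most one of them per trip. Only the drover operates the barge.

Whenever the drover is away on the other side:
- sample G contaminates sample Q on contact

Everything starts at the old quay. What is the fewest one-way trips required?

5

Counting alone: the drover can take at most 1 across per trip to the new quay, so moving all 3 needs at least 3 loaded trips out, with a return between consecutive ones — at least 5 crossings.
The plan below uses exactly 5 crossings, so it is optimal:
1. Drover goes to the new quay with sample G.  [the old quay: sample P, sample Q | the new quay: sample G]
2. Drover goes back to the old quay alone.  [the old quay: sample P, sample Q | the new quay: sample G]
3. Drover goes to the new quay with sample P.  [the old quay: sample Q | the new quay: sample G, sample P]
4. Drover goes back to the old quay alone.  [the old quay: sample Q | the new quay: sample G, sample P]
5. Drover goes to the new quay with sample Q.  [the old quay: — | the new quay: sample G, sample P, sample Q]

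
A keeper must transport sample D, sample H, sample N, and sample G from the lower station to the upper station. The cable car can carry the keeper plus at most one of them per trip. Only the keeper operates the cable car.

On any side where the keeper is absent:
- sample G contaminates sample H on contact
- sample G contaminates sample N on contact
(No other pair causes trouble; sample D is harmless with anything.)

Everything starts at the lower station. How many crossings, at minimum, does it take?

Counting alone: the keeper can take at most 1 across per trip to the upper station, so moving all 4 needs at least 4 loaded trips out, with a return between consecutive ones — at least 7 crossings.
The safety rule pushes this higher. Following every safe sequence of crossings, the most of the 4 that can be at the upper station as the cable car arrives there on crossing 7 is 3 — never all 4.
So no plan with fewer than 9 crossings exists, and this one achieves 9:
1. Keeper goes to the upper station with sample G.
2. Keeper goes back to the lower station alone.
3. Keeper goes to the upper station with sample D.
4. Keeper goes back to the lower station alone.
5. Keeper goes to the upper station with sample H.
6. Keeper goes back to the lower station with sample G.
7. Keeper goes to the upper station with sample N.
8. Keeper goes back to the lower station alone.
9. Keeper goes to the upper station with sample G.

9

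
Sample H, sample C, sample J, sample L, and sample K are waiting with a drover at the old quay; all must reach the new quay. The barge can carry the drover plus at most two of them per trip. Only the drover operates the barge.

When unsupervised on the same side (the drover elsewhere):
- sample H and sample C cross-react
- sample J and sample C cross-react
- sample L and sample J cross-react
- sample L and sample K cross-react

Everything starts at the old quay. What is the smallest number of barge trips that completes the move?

Counting alone: the drover can take at most 2 across per trip to the new quay, so moving all 5 needs at least 3 loaded trips out, with a return between consecutive ones — at least 5 crossings.
The safety rule pushes this higher. Following every safe sequence of crossings, the most of the 5 that can be at the new quay as the barge arrives there on crossing 5 is 4 — never all 5.
So no plan with fewer than 7 crossings exists, and this one achieves 7:
1. Drover goes to the new quay with sample C and sample L.  [the old quay: sample H, sample J, sample K | the new quay: sample C, sample L]
2. Drover goes back to the old quay alone.  [the old quay: sample H, sample J, sample K | the new quay: sample C, sample L]
3. Drover goes to the new quay with sample H.  [the old quay: sample J, sample K | the new quay: sample C, sample H, sample L]
4. Drover goes back to the old quay with sample C.  [the old quay: sample C, sample J, sample K | the new quay: sample H, sample L]
5. Drover goes to the new quay with sample J and sample K.  [the old quay: sample C | the new quay: sample H, sample J, sample K, sample L]
6. Drover goes back to the old quay with sample L.  [the old quay: sample C, sample L | the new quay: sample H, sample J, sample K]
7. Drover goes to the new quay with sample C and sample L.  [the old quay: — | the new quay: sample C, sample H, sample J, sample K, sample L]

7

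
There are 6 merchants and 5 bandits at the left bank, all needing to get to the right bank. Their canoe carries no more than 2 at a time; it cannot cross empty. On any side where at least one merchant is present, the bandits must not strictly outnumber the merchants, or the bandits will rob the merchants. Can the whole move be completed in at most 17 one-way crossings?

Counting alone: each trip to the right bank takes at most 2 across and each return brings at least 1 back, so after t trips out (and t−1 returns) at most 2t − (t−1) of the 11 are across; that first reaches 11 at t = 10, so at least 19 crossings are needed.
Since 17 < 19, 17 crossings cannot be enough. (The shortest complete plan in fact takes 19:)
1. 2 bandits → the right bank.  (the left bank: 6M 3B; the right bank: 0M 2B)
2. 1 bandit ← the left bank.  (the left bank: 6M 4B; the right bank: 0M 1B)
3. 2 bandits → the right bank.  (the left bank: 6M 2B; the right bank: 0M 3B)
4. 1 bandit ← the left bank.  (the left bank: 6M 3B; the right bank: 0M 2B)
5. 2 merchants → the right bank.  (the left bank: 4M 3B; the right bank: 2M 2B)
6. 1 bandit ← the left bank.  (the left bank: 4M 4B; the right bank: 2M 1B)
7. 1 merchant and 1 bandit → the right bank.  (the left bank: 3M 3B; the right bank: 3M 2B)
8. 1 merchant ← the left bank.  (the left bank: 4M 3B; the right bank: 2M 2B)
9. 1 merchant and 1 bandit → the right bank.  (the left bank: 3M 2B; the right bank: 3M 3B)
10. 1 bandit ← the left bank.  (the left bank: 3M 3B; the right bank: 3M 2B)
11. 1 merchant and 1 bandit → the right bank.  (the left bank: 2M 2B; the right bank: 4M 3B)
12. 1 merchant ← the left bank.  (the left bank: 3M 2B; the right bank: 3M 3B)
13. 1 merchant and 1 bandit → the right bank.  (the left bank: 2M 1B; the right bank: 4M 4B)
14. 1 bandit ← the left bank.  (the left bank: 2M 2B; the right bank: 4M 3B)
15. 1 merchant and 1 bandit → the right bank.  (the left bank: 1M 1B; the right bank: 5M 4B)
16. 1 merchant ← the left bank.  (the left bank: 2M 1B; the right bank: 4M 4B)
17. 1 merchant and 1 bandit → the right bank.  (the left bank: 1M 0B; the right bank: 5M 5B)
18. 1 bandit ← the left bank.  (the left bank: 1M 1B; the right bank: 5M 4B)
19. 1 merchant and 1 bandit → the right bank.  (the left bank: 0M 0B; the right bank: 6M 5B)

No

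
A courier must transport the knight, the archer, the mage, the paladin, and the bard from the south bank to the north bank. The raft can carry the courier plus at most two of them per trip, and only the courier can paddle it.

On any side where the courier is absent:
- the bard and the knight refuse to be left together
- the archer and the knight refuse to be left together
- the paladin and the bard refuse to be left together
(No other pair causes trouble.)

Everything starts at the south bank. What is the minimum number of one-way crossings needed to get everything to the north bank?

5

Counting alone: the courier can take at most 2 across per trip to the north bank, so moving all 5 needs at least 3 loaded trips out, with a return between consecutive ones — at least 5 crossings.
The plan below uses exactly 5 crossings, so it is optimal:
1. Courier goes to the north bank with the knight and the paladin.  [the south bank: the archer, the bard, the mage | the north bank: the knight, the paladin]
2. Courier goes back to the south bank alone.  [the south bank: the archer, the bard, the mage | the north bank: the knight, the paladin]
3. Courier goes to the north bank with the mage.  [the south bank: the archer, the bard | the north bank: the knight, the mage, the paladin]
4. Courier goes back to the south bank alone.  [the south bank: the archer, the bard | the north bank: the knight, the mage, the paladin]
5. Courier goes to the north bank with the archer and the bard.  [the south bank: — | the north bank: the archer, the bard, the knight, the mage, the paladin]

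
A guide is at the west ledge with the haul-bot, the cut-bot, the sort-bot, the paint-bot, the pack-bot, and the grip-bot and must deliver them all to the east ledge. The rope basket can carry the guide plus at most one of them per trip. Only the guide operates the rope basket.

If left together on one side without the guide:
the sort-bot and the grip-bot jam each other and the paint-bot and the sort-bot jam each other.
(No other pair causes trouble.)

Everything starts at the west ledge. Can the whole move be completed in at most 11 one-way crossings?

No

Counting alone: the guide can take at most 1 across per trip to the east ledge, so moving all 6 needs at least 6 loaded trips out, with a return between consecutive ones — at least 11 crossings.
The safety rule pushes this higher. Following every safe sequence of crossings, the most of the 6 that can be at the east ledge as the rope basket arrives there on crossing 11 is 5 — never all 6.
So the move cannot be finished within 11 crossings. (The shortest complete plan takes 13:)
1. Guide goes to the east ledge with the sort-bot.
2. Guide goes back to the west ledge alone.
3. Guide goes to the east ledge with the haul-bot.
4. Guide goes back to the west ledge alone.
5. Guide goes to the east ledge with the cut-bot.
6. Guide goes back to the west ledge alone.
7. Guide goes to the east ledge with the paint-bot.
8. Guide goes back to the west ledge with the sort-bot.
9. Guide goes to the east ledge with the grip-bot.
10. Guide goes back to the west ledge alone.
11. Guide goes to the east ledge with the pack-bot.
12. Guide goes back to the west ledge alone.
13. Guide goes to the east ledge with the sort-bot.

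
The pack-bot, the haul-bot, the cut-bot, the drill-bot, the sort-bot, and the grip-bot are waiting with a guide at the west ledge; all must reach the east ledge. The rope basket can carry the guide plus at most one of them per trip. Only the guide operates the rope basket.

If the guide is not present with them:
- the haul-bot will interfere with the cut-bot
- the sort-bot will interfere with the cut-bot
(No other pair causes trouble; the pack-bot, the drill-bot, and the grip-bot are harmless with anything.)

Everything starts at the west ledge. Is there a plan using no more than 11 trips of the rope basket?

Counting alone: the guide can take at most 1 across per trip to the east ledge, so moving all 6 needs at least 6 loaded trips out, with a return between consecutive ones — at least 11 crossings.
The safety rule pushes this higher. Following every safe sequence of crossings, the most of the 6 that can be at the east ledge as the rope basket arrives there on crossing 11 is 5 — never all 6.
So the move cannot be finished within 11 crossings. (The shortest complete plan takes 13:)
1. Guide goes to the east ledge with the cut-bot.  [the west ledge: the drill-bot, the grip-bot, the haul-bot, the pack-bot, the sort-bot | the east ledge: the cut-bot]
2. Guide goes back to the west ledge alone.  [the west ledge: the drill-bot, the grip-bot, the haul-bot, the pack-bot, the sort-bot | the east ledge: the cut-bot]
3. Guide goes to the east ledge with the pack-bot.  [the west ledge: the drill-bot, the grip-bot, the haul-bot, the sort-bot | the east ledge: the cut-bot, the pack-bot]
4. Guide goes back to the west ledge alone.  [the west ledge: the drill-bot, the grip-bot, the haul-bot, the sort-bot | the east ledge: the cut-bot, the pack-bot]
5. Guide goes to the east ledge with the haul-bot.  [the west ledge: the drill-bot, the grip-bot, the sort-bot | the east ledge: the cut-bot, the haul-bot, the pack-bot]
6. Guide goes back to the west ledge with the cut-bot.  [the west ledge: the cut-bot, the drill-bot, the grip-bot, the sort-bot | the east ledge: the haul-bot, the pack-bot]
7. Guide goes to the east ledge with the sort-bot.  [the west ledge: the cut-bot, the drill-bot, the grip-bot | the east ledge: the haul-bot, the pack-bot, the sort-bot]
8. Guide goes back to the west ledge alone.  [the west ledge: the cut-bot, the drill-bot, the grip-bot | the east ledge: the haul-bot, the pack-bot, the sort-bot]
9. Guide goes to the east ledge with the drill-bot.  [the west ledge: the cut-bot, the grip-bot | the east ledge: the drill-bot, the haul-bot, the pack-bot, the sort-bot]
10. Guide goes back to the west ledge alone.  [the west ledge: the cut-bot, the grip-bot | the east ledge: the drill-bot, the haul-bot, the pack-bot, the sort-bot]
11. Guide goes to the east ledge with the grip-bot.  [the west ledge: the cut-bot | the east ledge: the drill-bot, the grip-bot, the haul-bot, the pack-bot, the sort-bot]
12. Guide goes back to the west ledge alone.  [the west ledge: the cut-bot | the east ledge: the drill-bot, the grip-bot, the haul-bot, the pack-bot, the sort-bot]
13. Guide goes to the east ledge with the cut-bot.  [the west ledge: — | the east ledge: the cut-bot, the drill-bot, the grip-bot, the haul-bot, the pack-bot, the sort-bot]

No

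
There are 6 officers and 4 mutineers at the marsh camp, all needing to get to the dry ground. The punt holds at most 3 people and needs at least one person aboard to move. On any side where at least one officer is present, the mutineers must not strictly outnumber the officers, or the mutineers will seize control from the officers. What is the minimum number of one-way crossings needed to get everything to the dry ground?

Counting alone: each trip to the dry ground takes at most 3 across and each return brings at least 1 back, so after t trips out (and t−1 returns) at most 3t − (t−1) of the 10 are across; that first reaches 10 at t = 5, so at least 9 crossings are needed.
The plan below uses exactly 9 crossings, so it is optimal:
1. 2 mutineers → the dry ground.  (the marsh camp: 6O 2M; the dry ground: 0O 2M)
2. 1 mutineer ← the marsh camp.  (the marsh camp: 6O 3M; the dry ground: 0O 1M)
3. 3 mutineers → the dry ground.  (the marsh camp: 6O 0M; the dry ground: 0O 4M)
4. 1 mutineer ← the marsh camp.  (the marsh camp: 6O 1M; the dry ground: 0O 3M)
5. 3 officers → the dry ground.  (the marsh camp: 3O 1M; the dry ground: 3O 3M)
6. 1 mutineer ← the marsh camp.  (the marsh camp: 3O 2M; the dry ground: 3O 2M)
7. 1 officer and 2 mutineers → the dry ground.  (the marsh camp: 2O 0M; the dry ground: 4O 4M)
8. 1 mutineer ← the marsh camp.  (the marsh camp: 2O 1M; the dry ground: 4O 3M)
9. 2 officers and 1 mutineer → the dry ground.  (the marsh camp: 0O 0M; the dry ground: 6O 4M)

9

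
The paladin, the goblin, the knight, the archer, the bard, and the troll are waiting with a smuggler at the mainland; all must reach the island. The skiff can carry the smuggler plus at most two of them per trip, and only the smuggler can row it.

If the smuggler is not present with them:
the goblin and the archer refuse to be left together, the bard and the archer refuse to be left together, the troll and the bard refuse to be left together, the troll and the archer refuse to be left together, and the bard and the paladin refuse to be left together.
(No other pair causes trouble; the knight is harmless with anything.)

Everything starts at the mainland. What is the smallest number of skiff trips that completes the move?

9

Counting alone: the smuggler can take at most 2 across per trip to the island, so moving all 6 needs at least 3 loaded trips out, with a return between consecutive ones — at least 5 crossings.
The safety rule pushes this higher. Following every safe sequence of crossings, the most of the 6 that can be at the island as the skiff arrives there on crossings 5, 7 is 4, 5 respectively — never all 6.
So no plan with fewer than 9 crossings exists, and this one achieves 9:
1. Smuggler goes to the island with the archer and the bard.
2. Smuggler goes back to the mainland with the archer.
3. Smuggler goes to the island with the archer and the paladin.
4. Smuggler goes back to the mainland with the bard.
5. Smuggler goes to the island with the goblin and the troll.
6. Smuggler goes back to the mainland with the archer.
7. Smuggler goes to the island with the archer and the knight.
8. Smuggler goes back to the mainland with the archer.
9. Smuggler goes to the island with the archer and the bard.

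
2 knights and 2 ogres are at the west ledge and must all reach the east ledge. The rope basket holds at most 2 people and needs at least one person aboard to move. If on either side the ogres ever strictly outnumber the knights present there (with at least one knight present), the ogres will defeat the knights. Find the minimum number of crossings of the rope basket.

5

Counting alone: each trip to the east ledge takes at most 2 across and each return brings at least 1 back, so after t trips out (and t−1 returns) at most 2t − (t−1) of the 4 are across; that first reaches 4 at t = 3, so at least 5 crossings are needed.
The plan below uses exactly 5 crossings, so it is optimal:
1. 2 ogres → the east ledge.  (the west ledge: 2K 0O; the east ledge: 0K 2O)
2. 1 ogre ← the west ledge.  (the west ledge: 2K 1O; the east ledge: 0K 1O)
3. 2 knights → the east ledge.  (the west ledge: 0K 1O; the east ledge: 2K 1O)
4. 1 ogre ← the west ledge.  (the west ledge: 0K 2O; the east ledge: 2K 0O)
5. 2 ogres → the east ledge.  (the west ledge: 0K 0O; the east ledge: 2K 2O)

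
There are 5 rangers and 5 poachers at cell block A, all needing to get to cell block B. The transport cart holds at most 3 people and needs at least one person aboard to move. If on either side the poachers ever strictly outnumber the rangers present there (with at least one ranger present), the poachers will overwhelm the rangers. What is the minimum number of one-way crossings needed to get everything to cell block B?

Counting alone: each trip to cell block B takes at most 3 across and each return brings at least 1 back, so after t trips out (and t−1 returns) at most 3t − (t−1) of the 10 are across; that first reaches 10 at t = 5, so at least 9 crossings are needed.
The safety rule pushes this higher. Following every safe sequence of crossings, the most of the 10 that can be at cell block B as the transport cart arrives there on crossing 9 is 9 — never all 10.
So no plan with fewer than 11 crossings exists, and this one achieves 11:
1. 2 poachers → cell block B.  (cell block A: 5R 3P; cell block B: 0R 2P)
2. 1 poacher ← cell block A.  (cell block A: 5R 4P; cell block B: 0R 1P)
3. 3 poachers → cell block B.  (cell block A: 5R 1P; cell block B: 0R 4P)
4. 1 poacher ← cell block A.  (cell block A: 5R 2P; cell block B: 0R 3P)
5. 3 rangers → cell block B.  (cell block A: 2R 2P; cell block B: 3R 3P)
6. 1 ranger and 1 poacher ← cell block A.  (cell block A: 3R 3P; cell block B: 2R 2P)
7. 3 rangers → cell block B.  (cell block A: 0R 3P; cell block B: 5R 2P)
8. 1 poacher ← cell block A.  (cell block A: 0R 4P; cell block B: 5R 1P)
9. 2 poachers → cell block B.  (cell block A: 0R 2P; cell block B: 5R 3P)
10. 1 poacher ← cell block A.  (cell block A: 0R 3P; cell block B: 5R 2P)
11. 3 poachers → cell block B.  (cell block A: 0R 0P; cell block B: 5R 5P)

11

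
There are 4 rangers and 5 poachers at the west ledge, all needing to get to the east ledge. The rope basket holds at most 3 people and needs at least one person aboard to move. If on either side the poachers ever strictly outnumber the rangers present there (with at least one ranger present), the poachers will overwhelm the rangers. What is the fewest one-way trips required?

impossible

The poachers already outnumber the rangers at the west ledge before anyone moves, so the starting position itself is disallowed.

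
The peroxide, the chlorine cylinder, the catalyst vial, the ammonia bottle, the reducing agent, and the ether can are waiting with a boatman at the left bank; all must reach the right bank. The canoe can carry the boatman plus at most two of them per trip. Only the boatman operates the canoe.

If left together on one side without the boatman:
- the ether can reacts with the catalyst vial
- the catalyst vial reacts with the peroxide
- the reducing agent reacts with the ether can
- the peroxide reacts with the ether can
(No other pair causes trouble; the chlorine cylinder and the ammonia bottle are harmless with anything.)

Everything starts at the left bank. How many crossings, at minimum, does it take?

9

Counting alone: the boatman can take at most 2 across per trip to the right bank, so moving all 6 needs at least 3 loaded trips out, with a return between consecutive ones — at least 5 crossings.
The safety rule pushes this higher. Following every safe sequence of crossings, the most of the 6 that can be at the right bank as the canoe arrives there on crossings 5, 7 is 4, 5 respectively — never all 6.
So no plan with fewer than 9 crossings exists, and this one achieves 9:
1. Boatman goes to the right bank with the ether can and the peroxide.  [the left bank: the ammonia bottle, the catalyst vial, the chlorine cylinder, the reducing agent | the right bank: the ether can, the peroxide]
2. Boatman goes back to the left bank with the peroxide.  [the left bank: the ammonia bottle, the catalyst vial, the chlorine cylinder, the peroxide, the reducing agent | the right bank: the ether can]
3. Boatman goes to the right bank with the chlorine cylinder and the peroxide.  [the left bank: the ammonia bottle, the catalyst vial, the reducing agent | the right bank: the chlorine cylinder, the ether can, the peroxide]
4. Boatman goes back to the left bank with the peroxide.  [the left bank: the ammonia bottle, the catalyst vial, the peroxide, the reducing agent | the right bank: the chlorine cylinder, the ether can]
5. Boatman goes to the right bank with the ammonia bottle and the peroxide.  [the left bank: the catalyst vial, the reducing agent | the right bank: the ammonia bottle, the chlorine cylinder, the ether can, the peroxide]
6. Boatman goes back to the left bank with the peroxide.  [the left bank: the catalyst vial, the peroxide, the reducing agent | the right bank: the ammonia bottle, the chlorine cylinder, the ether can]
7. Boatman goes to the right bank with the peroxide and the reducing agent.  [the left bank: the catalyst vial | the right bank: the ammonia bottle, the chlorine cylinder, the ether can, the peroxide, the reducing agent]
8. Boatman goes back to the left bank with the ether can.  [the left bank: the catalyst vial, the ether can | the right bank: the ammonia bottle, the chlorine cylinder, the peroxide, the reducing agent]
9. Boatman goes to the right bank with the catalyst vial and the ether can.  [the left bank: — | the right bank: the ammonia bottle, the catalyst vial, the chlorine cylinder, the ether can, the peroxide, the reducing agent]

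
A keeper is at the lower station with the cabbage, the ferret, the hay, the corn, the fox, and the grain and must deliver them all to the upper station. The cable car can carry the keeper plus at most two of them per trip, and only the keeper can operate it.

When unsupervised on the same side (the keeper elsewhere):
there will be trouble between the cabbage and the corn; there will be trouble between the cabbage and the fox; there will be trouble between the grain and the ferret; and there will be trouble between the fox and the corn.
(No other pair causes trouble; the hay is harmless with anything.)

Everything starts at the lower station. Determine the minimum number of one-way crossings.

Whatever the first load, the items left behind include a forbidden pair without the keeper. No opening move is safe, so no plan exists.

impossible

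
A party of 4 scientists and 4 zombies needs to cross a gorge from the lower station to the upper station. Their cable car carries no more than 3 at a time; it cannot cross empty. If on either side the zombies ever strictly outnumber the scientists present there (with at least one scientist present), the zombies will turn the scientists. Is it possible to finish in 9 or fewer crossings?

Yes

Yes — this plan uses 9 crossings (≤ 9):
1. 2 zombies → the upper station.  (the lower station: 4S 2Z; the upper station: 0S 2Z)
2. 1 zombie ← the lower station.  (the lower station: 4S 3Z; the upper station: 0S 1Z)
3. 3 zombies → the upper station.  (the lower station: 4S 0Z; the upper station: 0S 4Z)
4. 1 zombie ← the lower station.  (the lower station: 4S 1Z; the upper station: 0S 3Z)
5. 3 scientists → the upper station.  (the lower station: 1S 1Z; the upper station: 3S 3Z)
6. 1 scientist and 1 zombie ← the lower station.  (the lower station: 2S 2Z; the upper station: 2S 2Z)
7. 2 scientists → the upper station.  (the lower station: 0S 2Z; the upper station: 4S 2Z)
8. 1 zombie ← the lower station.  (the lower station: 0S 3Z; the upper station: 4S 1Z)
9. 3 zombies → the upper station.  (the lower station: 0S 0Z; the upper station: 4S 4Z)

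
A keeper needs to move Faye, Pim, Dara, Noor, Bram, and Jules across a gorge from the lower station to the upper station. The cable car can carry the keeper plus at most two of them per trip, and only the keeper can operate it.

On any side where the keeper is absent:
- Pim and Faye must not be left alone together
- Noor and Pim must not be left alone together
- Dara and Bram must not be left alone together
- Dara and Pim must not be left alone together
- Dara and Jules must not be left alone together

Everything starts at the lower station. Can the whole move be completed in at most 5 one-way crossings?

Counting alone: the keeper can take at most 2 across per trip to the upper station, so moving all 6 needs at least 3 loaded trips out, with a return between consecutive ones — at least 5 crossings.
The safety rule pushes this higher. Following every safe sequence of crossings, the most of the 6 that can be at the upper station as the cable car arrives there on crossing 5 is 5 — never all 6.
So the move cannot be finished within 5 crossings. (The shortest complete plan takes 7:)
1. Keeper goes to the upper station with Dara and Pim.  [the lower station: Bram, Faye, Jules, Noor | the upper station: Dara, Pim]
2. Keeper goes back to the lower station with Pim.  [the lower station: Bram, Faye, Jules, Noor, Pim | the upper station: Dara]
3. Keeper goes to the upper station with Faye and Noor.  [the lower station: Bram, Jules, Pim | the upper station: Dara, Faye, Noor]
4. Keeper goes back to the lower station alone.  [the lower station: Bram, Jules, Pim | the upper station: Dara, Faye, Noor]
5. Keeper goes to the upper station with Bram and Jules.  [the lower station: Pim | the upper station: Bram, Dara, Faye, Jules, Noor]
6. Keeper goes back to the lower station with Dara.  [the lower station: Dara, Pim | the upper station: Bram, Faye, Jules, Noor]
7. Keeper goes to the upper station with Dara and Pim.  [the lower station: — | the upper station: Bram, Dara, Faye, Jules, Noor, Pim]

No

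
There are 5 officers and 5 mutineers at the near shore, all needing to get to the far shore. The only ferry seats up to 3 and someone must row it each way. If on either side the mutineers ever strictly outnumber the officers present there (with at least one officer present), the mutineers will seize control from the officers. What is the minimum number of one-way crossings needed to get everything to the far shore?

Counting alone: each trip to the far shore takes at most 3 across and each return brings at least 1 back, so after t trips out (and t−1 returns) at most 3t − (t−1) of the 10 are across; that first reaches 10 at t = 5, so at least 9 crossings are needed.
The safety rule pushes this higher. Following every safe sequence of crossings, the most of the 10 that can be at the far shore as the ferry arrives there on crossing 9 is 9 — never all 10.
So no plan with fewer than 11 crossings exists, and this one achieves 11:
1. 2 mutineers → the far shore.  (the near shore: 5O 3M; the far shore: 0O 2M)
2. 1 mutineer ← the near shore.  (the near shore: 5O 4M; the far shore: 0O 1M)
3. 3 mutineers → the far shore.  (the near shore: 5O 1M; the far shore: 0O 4M)
4. 1 mutineer ← the near shore.  (the near shore: 5O 2M; the far shore: 0O 3M)
5. 3 officers → the far shore.  (the near shore: 2O 2M; the far shore: 3O 3M)
6. 1 officer and 1 mutineer ← the near shore.  (the near shore: 3O 3M; the far shore: 2O 2M)
7. 3 officers → the far shore.  (the near shore: 0O 3M; the far shore: 5O 2M)
8. 1 mutineer ← the near shore.  (the near shore: 0O 4M; the far shore: 5O 1M)
9. 2 mutineers → the far shore.  (the near shore: 0O 2M; the far shore: 5O 3M)
10. 1 mutineer ← the near shore.  (the near shore: 0O 3M; the far shore: 5O 2M)
11. 3 mutineers → the far shore.  (the near shore: 0O 0M; the far shore: 5O 5M)

11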